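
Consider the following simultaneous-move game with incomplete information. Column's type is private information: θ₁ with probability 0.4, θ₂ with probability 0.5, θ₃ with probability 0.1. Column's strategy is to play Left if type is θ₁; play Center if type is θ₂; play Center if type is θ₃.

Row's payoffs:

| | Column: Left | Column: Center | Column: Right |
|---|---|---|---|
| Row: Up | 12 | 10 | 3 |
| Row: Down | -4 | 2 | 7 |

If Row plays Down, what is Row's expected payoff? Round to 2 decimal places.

-0.40

E[Down] = 0.4·(-4) + 0.5·2 + 0.1·2 = (-1.6) + 1 + 0.2 = -0.4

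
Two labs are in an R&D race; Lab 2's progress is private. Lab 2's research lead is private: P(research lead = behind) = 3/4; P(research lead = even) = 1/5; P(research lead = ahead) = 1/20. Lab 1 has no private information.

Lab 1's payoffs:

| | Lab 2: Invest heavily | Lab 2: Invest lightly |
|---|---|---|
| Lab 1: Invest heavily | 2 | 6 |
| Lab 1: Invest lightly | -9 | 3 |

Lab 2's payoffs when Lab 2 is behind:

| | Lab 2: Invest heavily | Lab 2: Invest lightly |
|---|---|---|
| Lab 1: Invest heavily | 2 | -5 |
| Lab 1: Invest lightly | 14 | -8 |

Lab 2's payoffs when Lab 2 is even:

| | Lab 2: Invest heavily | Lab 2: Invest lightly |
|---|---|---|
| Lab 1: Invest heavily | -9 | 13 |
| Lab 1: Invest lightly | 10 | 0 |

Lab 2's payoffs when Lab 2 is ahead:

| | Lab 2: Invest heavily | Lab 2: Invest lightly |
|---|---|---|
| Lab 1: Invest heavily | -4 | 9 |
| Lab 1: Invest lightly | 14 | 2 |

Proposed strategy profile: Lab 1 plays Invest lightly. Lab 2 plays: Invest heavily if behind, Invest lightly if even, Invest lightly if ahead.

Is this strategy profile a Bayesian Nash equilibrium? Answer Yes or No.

No

A profile is a BNE iff every type of every player is best-responding given beliefs about the other side.
Lab 1 plays Invest lightly: E[Invest lightly] = 3/4·(-9) + 1/5·(3) + 1/20·(3) = -6; E[Invest heavily] = 3. Not best-responding. ✗
Lab 2 (research lead behind), facing Invest lightly: Invest heavily gives 14, Invest lightly gives -8. Proposed Invest heavily is best. ✓
Lab 2 (research lead even), facing Invest lightly: Invest heavily gives 10, Invest lightly gives 0. Proposed Invest lightly is not best — profitable deviation exists. ✗
Lab 2 (research lead ahead), facing Invest lightly: Invest heavily gives 14, Invest lightly gives 2. Proposed Invest lightly is not best — profitable deviation exists. ✗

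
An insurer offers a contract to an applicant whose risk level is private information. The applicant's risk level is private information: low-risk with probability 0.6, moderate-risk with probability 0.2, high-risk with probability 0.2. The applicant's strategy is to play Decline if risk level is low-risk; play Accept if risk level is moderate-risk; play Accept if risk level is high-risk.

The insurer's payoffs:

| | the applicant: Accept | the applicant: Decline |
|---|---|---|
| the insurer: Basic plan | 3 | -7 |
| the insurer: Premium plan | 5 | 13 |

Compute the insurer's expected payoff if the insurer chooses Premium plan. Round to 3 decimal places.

9.800

E[Premium plan] = 0.6·13 + 0.2·5 + 0.2·5 = 7.8 + 1 + 1 = 9.8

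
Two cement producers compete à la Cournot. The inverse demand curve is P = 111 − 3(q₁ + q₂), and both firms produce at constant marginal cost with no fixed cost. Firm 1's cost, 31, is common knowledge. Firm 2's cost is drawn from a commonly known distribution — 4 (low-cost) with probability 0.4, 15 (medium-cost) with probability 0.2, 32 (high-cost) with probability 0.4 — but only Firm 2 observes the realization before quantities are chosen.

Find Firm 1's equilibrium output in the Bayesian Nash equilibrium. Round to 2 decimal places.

7.38

Firm 2 with cost c maximizes (111 − 3(q₁+q₂) − c)·q₂, giving q₂(c) = (111 − c − 3q₁)/6.
E[c₂] = 0.4·4 + 0.2·15 + 0.4·32 = 17.4
Firm 1's FOC against E[q₂] yields q₁ = (111 − 2·31 + E[c₂])/9 = (111 − 62 + 17.4)/9 = 7.37778.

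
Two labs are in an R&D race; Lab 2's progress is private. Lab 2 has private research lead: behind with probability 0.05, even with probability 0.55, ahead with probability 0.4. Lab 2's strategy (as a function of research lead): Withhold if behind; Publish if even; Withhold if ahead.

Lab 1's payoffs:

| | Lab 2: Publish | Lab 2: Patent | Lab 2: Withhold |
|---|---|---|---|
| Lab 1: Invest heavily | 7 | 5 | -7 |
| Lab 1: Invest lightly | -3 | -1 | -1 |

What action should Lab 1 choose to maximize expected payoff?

Invest heavily

E[Invest heavily] = 0.05·(-7) + 0.55·(7) + 0.4·(-7) = 0.7
E[Invest lightly] = 0.05·(-1) + 0.55·(-3) + 0.4·(-1) = -2.1
Best response: Invest heavily (0.7 is the largest).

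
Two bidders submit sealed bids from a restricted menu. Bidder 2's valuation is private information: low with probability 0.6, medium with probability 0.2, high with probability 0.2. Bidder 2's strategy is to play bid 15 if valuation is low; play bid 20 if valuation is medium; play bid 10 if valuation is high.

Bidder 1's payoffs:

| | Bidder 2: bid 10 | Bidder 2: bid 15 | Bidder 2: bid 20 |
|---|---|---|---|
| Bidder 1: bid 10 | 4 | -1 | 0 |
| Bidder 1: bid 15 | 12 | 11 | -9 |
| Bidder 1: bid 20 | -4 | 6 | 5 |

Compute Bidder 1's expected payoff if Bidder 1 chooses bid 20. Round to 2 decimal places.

3.80

E[bid 20] = 0.6·6 + 0.2·5 + 0.2·(-4) = 3.6 + 1 + (-0.8) = 3.8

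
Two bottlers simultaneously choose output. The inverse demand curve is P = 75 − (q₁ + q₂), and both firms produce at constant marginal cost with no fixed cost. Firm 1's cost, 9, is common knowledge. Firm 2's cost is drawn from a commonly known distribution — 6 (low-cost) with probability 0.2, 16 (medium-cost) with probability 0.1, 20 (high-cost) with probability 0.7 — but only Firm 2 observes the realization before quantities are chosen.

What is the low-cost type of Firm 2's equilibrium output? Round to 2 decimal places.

Type-c best response for Firm 2: q₂(c) = (75 − c)/2 − q₁/2.
Firm 1 maximizes expected profit; its first-order condition is 75 − 2q₁ − E[q₂] − 9 = 0.
Substituting E[q₂] and solving: E[c₂] = 16.8, so q₁ = (75 − 2·9 + 16.8)/3 = 24.6.
q₂(low-cost) = (75 − 6 − 24.6)/2 = 22.2.

22.20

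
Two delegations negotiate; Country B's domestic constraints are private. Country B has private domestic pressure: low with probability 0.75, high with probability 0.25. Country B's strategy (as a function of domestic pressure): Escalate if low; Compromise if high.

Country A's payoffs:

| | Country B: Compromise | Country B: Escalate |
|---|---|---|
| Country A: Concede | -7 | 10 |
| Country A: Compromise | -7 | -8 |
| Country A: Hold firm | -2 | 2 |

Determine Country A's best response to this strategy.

Concede

Compute Country A's expected payoff for each action, taking the expectation over Country B's type.
E[Concede] = 0.75·(10) + 0.25·(-7) = 5.75
E[Compromise] = 0.75·(-8) + 0.25·(-7) = -7.75
E[Hold firm] = 0.75·(2) + 0.25·(-2) = 1
Best response: Concede (5.75 is the largest).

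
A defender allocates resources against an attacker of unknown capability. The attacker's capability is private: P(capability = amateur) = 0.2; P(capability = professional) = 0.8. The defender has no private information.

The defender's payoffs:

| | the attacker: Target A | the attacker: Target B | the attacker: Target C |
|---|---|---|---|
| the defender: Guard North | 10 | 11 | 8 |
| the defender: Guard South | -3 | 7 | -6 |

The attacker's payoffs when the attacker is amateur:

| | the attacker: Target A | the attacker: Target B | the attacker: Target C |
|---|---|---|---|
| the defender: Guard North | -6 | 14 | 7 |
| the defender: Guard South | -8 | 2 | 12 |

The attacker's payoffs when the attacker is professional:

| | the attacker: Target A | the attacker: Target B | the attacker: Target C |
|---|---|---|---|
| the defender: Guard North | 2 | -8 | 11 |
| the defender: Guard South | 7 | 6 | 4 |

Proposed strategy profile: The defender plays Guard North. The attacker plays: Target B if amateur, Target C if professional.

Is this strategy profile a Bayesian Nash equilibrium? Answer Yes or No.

Yes

The defender plays Guard North: E[Guard North] = 0.2·(11) + 0.8·(8) = 8.6; E[Guard South] = -3.4. Best-responding. ✓
The attacker (capability amateur), facing Guard North: Target A gives -6, Target B gives 14, Target C gives 7. Proposed Target B is best. ✓
The attacker (capability professional), facing Guard North: Target A gives 2, Target B gives -8, Target C gives 11. Proposed Target C is best. ✓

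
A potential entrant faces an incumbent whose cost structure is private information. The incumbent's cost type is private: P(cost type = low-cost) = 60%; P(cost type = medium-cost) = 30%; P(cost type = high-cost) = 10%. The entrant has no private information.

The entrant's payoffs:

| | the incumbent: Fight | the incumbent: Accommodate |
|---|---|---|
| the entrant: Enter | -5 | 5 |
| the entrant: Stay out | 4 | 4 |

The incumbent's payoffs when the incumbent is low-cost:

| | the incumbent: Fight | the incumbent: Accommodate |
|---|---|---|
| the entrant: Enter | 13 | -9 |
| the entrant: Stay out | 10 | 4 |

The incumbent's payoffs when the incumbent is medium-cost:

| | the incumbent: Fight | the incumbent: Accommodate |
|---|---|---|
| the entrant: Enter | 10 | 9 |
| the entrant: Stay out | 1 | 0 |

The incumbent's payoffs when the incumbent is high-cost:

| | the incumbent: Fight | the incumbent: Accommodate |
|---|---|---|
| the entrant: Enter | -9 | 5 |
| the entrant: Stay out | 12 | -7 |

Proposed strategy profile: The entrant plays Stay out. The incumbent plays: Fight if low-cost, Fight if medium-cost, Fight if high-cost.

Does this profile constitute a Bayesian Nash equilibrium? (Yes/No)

The entrant plays Stay out: E[Stay out] = 0.6·(4) + 0.3·(4) + 0.1·(4) = 4; E[Enter] = -5. Best-responding. ✓
The incumbent (cost type low-cost), facing Stay out: Fight gives 10, Accommodate gives 4. Proposed Fight is best. ✓
The incumbent (cost type medium-cost), facing Stay out: Fight gives 1, Accommodate gives 0. Proposed Fight is best. ✓
The incumbent (cost type high-cost), facing Stay out: Fight gives 12, Accommodate gives -7. Proposed Fight is best. ✓

Yes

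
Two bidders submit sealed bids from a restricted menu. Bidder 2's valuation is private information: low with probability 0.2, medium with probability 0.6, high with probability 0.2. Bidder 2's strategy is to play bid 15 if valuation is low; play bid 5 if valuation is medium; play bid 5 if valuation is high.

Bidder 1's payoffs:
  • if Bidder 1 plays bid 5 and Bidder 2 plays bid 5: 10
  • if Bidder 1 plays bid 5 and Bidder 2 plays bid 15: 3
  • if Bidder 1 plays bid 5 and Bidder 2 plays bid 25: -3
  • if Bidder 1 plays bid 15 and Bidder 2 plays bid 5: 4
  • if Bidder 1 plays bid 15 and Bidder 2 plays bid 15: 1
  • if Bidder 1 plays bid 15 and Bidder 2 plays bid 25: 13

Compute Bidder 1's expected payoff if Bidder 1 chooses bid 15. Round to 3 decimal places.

E[bid 15] = 0.2·1 + 0.6·4 + 0.2·4 = 0.2 + 2.4 + 0.8 = 3.4

3.400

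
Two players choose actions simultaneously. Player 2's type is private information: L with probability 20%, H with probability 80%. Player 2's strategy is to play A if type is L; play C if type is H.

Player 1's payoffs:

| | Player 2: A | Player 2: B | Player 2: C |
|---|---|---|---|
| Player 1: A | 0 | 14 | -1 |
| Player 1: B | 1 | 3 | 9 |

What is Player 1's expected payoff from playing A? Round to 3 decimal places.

E[A] = 0.2·0 + 0.8·(-1) = 0 + (-0.8) = -0.8

-0.800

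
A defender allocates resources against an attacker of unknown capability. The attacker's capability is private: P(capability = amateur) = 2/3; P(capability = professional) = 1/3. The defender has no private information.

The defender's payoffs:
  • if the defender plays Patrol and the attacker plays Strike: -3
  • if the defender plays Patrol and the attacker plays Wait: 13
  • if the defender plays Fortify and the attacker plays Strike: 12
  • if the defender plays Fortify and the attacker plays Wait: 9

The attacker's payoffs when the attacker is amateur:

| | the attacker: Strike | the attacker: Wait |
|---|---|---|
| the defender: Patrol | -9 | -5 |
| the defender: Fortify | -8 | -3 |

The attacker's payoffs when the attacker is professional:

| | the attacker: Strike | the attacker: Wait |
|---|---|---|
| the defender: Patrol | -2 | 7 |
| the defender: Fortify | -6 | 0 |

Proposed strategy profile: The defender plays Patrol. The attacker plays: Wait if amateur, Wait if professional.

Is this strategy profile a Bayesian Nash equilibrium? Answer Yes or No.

Yes

A profile is a BNE iff every type of every player is best-responding given beliefs about the other side.
The defender plays Patrol: E[Patrol] = 2/3·(13) + 1/3·(13) = 13; E[Fortify] = 9. Best-responding. ✓
The attacker (capability amateur), facing Patrol: Strike gives -9, Wait gives -5. Proposed Wait is best. ✓
The attacker (capability professional), facing Patrol: Strike gives -2, Wait gives 7. Proposed Wait is best. ✓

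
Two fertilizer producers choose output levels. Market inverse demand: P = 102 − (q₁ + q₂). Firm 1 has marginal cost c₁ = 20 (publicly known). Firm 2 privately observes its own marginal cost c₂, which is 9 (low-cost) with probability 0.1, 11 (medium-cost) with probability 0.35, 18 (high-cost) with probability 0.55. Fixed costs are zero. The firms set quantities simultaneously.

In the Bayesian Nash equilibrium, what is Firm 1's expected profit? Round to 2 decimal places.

Firm 2 with cost c maximizes (102 − (q₁+q₂) − c)·q₂, giving q₂(c) = (102 − c − q₁)/2.
E[c₂] = 0.1·9 + 0.35·11 + 0.55·18 = 14.65
Firm 1's FOC against E[q₂] yields q₁ = (102 − 2·20 + E[c₂])/3 = (102 − 40 + 14.65)/3 = 25.55.
E[P] = 102 − (q₁ + E[q₂]) = 45.55; Firm 1's expected profit = (E[P] − 20)·q₁ = (45.55 − 20)·25.55 = 652.803.

652.80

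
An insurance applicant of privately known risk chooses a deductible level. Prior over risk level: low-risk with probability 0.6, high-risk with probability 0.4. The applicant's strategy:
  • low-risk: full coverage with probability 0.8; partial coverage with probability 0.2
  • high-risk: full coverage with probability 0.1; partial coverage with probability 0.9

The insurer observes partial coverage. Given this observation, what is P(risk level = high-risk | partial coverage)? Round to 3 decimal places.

P(partial coverage) = 0.6·0.2 + 0.4·0.9 = 0.48
P(high-risk | partial coverage) = (0.4·0.9) / 0.48 = 0.36 / 0.48 = 0.75

0.750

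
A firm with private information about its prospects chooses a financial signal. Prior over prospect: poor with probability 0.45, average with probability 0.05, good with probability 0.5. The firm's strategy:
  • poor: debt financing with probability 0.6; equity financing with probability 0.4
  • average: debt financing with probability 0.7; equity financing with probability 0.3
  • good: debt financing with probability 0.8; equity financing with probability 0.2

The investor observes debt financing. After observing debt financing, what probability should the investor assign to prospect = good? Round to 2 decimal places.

P(debt financing) = 0.45·0.6 + 0.05·0.7 + 0.5·0.8 = 0.705
P(good | debt financing) = (0.5·0.8) / 0.705 = 0.4 / 0.705 = 0.567376

0.57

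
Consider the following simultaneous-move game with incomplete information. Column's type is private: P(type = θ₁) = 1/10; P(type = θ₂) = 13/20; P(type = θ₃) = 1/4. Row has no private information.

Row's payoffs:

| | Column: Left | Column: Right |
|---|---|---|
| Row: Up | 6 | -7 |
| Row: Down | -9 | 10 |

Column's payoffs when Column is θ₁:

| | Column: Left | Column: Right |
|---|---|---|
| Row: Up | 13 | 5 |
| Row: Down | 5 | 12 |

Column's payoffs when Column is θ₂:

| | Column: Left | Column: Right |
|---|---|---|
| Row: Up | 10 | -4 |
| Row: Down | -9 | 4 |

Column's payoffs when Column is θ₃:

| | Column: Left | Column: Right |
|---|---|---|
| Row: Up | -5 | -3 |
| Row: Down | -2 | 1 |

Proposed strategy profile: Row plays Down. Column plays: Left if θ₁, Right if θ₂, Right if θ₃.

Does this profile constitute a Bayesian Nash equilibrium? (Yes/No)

Row plays Down: E[Down] = 1/10·(-9) + 13/20·(10) + 1/4·(10) = 81/10; E[Up] = -57/10. Best-responding. ✓
Column (type θ₁), facing Down: Left gives 5, Right gives 12. Proposed Left is not best — profitable deviation exists. ✗
Column (type θ₂), facing Down: Left gives -9, Right gives 4. Proposed Right is best. ✓
Column (type θ₃), facing Down: Left gives -2, Right gives 1. Proposed Right is best. ✓

No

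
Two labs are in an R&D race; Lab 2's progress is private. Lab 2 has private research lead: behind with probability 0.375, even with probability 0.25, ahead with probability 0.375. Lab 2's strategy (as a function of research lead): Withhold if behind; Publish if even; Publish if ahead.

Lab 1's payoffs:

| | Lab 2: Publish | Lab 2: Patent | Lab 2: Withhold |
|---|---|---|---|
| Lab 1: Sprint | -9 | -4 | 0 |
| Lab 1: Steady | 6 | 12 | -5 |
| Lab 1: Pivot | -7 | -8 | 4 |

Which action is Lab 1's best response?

E[Sprint] = 0.375·(0) + 0.25·(-9) + 0.375·(-9) = -5.625
E[Steady] = 0.375·(-5) + 0.25·(6) + 0.375·(6) = 1.875
E[Pivot] = 0.375·(4) + 0.25·(-7) + 0.375·(-7) = -2.875
Best response: Steady (1.875 is the largest).

Steady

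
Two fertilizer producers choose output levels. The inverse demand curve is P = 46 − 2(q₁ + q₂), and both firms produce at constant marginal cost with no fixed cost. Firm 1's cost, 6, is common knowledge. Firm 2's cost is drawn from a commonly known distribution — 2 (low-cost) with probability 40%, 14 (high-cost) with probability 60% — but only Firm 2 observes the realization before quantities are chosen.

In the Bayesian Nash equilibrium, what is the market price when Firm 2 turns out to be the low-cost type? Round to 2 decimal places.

Type-c best response for Firm 2: q₂(c) = (46 − c)/4 − q₁/2.
Firm 1 maximizes expected profit; its first-order condition is 46 − 4q₁ − 2E[q₂] − 6 = 0.
Substituting E[q₂] and solving: E[c₂] = 9.2, so q₁ = (46 − 2·6 + 9.2)/6 = 7.2.
q₂(low-cost) = 7.4, so P = 46 − 2·(7.2 + 7.4) = 16.8.

16.80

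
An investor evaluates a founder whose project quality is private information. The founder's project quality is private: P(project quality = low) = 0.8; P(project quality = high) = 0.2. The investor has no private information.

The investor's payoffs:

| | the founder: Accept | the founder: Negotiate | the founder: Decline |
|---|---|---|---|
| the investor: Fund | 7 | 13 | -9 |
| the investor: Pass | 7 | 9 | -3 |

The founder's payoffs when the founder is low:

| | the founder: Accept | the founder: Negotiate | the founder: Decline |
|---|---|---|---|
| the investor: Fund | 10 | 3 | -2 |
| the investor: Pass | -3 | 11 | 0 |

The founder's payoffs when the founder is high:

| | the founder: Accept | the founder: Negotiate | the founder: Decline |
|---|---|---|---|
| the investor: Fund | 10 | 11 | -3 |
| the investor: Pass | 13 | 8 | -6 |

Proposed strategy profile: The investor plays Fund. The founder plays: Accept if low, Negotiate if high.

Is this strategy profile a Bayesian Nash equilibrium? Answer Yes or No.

A profile is a BNE iff every type of every player is best-responding given beliefs about the other side.
The investor plays Fund: E[Fund] = 0.8·(7) + 0.2·(13) = 8.2; E[Pass] = 7.4. Best-responding. ✓
The founder (project quality low), facing Fund: Accept gives 10, Negotiate gives 3, Decline gives -2. Proposed Accept is best. ✓
The founder (project quality high), facing Fund: Accept gives 10, Negotiate gives 11, Decline gives -3. Proposed Negotiate is best. ✓

Yes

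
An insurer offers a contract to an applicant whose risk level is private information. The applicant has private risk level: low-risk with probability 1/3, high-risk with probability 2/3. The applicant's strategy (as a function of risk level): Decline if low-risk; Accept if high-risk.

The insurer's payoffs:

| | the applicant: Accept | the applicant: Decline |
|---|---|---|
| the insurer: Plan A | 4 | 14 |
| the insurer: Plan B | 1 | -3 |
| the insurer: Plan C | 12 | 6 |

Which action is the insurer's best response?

Plan C

E[Plan A] = 1/3·(14) + 2/3·(4) = 22/3
E[Plan B] = 1/3·(-3) + 2/3·(1) = -1/3
E[Plan C] = 1/3·(6) + 2/3·(12) = 10
Best response: Plan C (10 is the largest).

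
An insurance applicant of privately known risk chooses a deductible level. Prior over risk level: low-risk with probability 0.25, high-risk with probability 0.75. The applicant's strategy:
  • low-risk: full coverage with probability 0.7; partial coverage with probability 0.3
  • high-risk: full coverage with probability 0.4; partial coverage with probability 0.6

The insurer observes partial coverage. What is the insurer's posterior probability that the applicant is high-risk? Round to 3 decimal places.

P(partial coverage) = 0.25·0.3 + 0.75·0.6 = 0.525
P(high-risk | partial coverage) = (0.75·0.6) / 0.525 = 0.45 / 0.525 = 0.857143

0.857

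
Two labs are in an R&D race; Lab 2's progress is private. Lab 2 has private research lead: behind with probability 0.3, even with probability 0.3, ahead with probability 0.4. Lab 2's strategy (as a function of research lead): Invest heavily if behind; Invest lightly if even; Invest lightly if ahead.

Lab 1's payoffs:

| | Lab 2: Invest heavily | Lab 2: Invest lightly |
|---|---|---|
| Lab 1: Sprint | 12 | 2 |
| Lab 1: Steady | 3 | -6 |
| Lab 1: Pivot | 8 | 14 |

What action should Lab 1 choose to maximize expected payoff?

Pivot

Compute Lab 1's expected payoff for each action, taking the expectation over Lab 2's type.
E[Sprint] = 0.3·(12) + 0.3·(2) + 0.4·(2) = 5
E[Steady] = 0.3·(3) + 0.3·(-6) + 0.4·(-6) = -3.3
E[Pivot] = 0.3·(8) + 0.3·(14) + 0.4·(14) = 12.2
Best response: Pivot (12.2 is the largest).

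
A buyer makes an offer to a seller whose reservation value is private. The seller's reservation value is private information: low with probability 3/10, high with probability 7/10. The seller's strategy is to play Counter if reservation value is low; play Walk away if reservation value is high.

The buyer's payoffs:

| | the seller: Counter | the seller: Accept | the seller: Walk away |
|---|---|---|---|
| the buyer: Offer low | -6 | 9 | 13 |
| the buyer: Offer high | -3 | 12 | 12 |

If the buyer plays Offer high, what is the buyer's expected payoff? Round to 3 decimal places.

7.500

E[Offer high] = 3/10·(-3) + 7/10·12 = (-9/10) + 42/5 = 15/2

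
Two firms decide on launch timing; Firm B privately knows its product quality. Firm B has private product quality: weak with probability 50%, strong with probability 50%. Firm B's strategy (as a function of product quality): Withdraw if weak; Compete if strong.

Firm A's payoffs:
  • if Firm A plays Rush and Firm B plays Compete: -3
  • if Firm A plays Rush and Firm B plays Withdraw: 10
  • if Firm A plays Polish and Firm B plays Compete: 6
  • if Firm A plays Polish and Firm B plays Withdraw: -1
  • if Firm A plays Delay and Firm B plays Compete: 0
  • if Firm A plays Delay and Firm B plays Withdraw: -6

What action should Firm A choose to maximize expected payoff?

Rush

E[Rush] = 0.5·(10) + 0.5·(-3) = 3.5
E[Polish] = 0.5·(-1) + 0.5·(6) = 2.5
E[Delay] = 0.5·(-6) + 0.5·(0) = -3
Best response: Rush (3.5 is the largest).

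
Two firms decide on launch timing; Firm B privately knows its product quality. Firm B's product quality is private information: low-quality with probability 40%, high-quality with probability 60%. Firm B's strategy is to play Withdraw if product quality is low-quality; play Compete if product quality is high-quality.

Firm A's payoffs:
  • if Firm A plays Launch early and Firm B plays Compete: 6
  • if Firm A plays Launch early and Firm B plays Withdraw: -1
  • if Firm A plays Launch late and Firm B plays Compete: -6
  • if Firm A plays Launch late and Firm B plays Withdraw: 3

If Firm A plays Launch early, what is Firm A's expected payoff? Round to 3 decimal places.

Take the expectation over Firm B's product quality, weighting each type's action by its prior probability.
E[Launch early] = 0.4·(-1) + 0.6·6 = (-0.4) + 3.6 = 3.2

3.200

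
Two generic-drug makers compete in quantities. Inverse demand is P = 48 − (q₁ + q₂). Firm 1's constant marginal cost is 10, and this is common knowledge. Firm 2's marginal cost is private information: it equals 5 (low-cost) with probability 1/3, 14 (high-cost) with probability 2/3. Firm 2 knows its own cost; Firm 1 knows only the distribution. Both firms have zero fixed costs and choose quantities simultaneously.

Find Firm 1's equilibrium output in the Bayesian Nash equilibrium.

Type-c best response for Firm 2: q₂(c) = (48 − c)/2 − q₁/2.
Firm 1 maximizes expected profit; its first-order condition is 48 − 2q₁ − E[q₂] − 10 = 0.
Substituting E[q₂] and solving: E[c₂] = 11, so q₁ = (48 − 2·10 + 11)/3 = 13.

13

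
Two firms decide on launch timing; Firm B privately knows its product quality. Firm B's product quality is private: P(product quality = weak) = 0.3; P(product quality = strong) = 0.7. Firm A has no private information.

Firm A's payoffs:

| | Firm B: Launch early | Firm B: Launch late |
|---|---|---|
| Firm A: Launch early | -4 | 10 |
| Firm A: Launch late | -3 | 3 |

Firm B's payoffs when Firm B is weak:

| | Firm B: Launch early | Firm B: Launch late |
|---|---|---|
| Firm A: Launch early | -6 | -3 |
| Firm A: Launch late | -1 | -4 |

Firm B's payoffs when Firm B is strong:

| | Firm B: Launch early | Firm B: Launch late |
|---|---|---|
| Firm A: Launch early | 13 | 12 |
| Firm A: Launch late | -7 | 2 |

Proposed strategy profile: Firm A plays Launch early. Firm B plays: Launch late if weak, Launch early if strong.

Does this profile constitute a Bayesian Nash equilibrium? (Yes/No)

Yes

Firm A plays Launch early: E[Launch early] = 0.3·(10) + 0.7·(-4) = 0.2; E[Launch late] = -1.2. Best-responding. ✓
Firm B (product quality weak), facing Launch early: Launch early gives -6, Launch late gives -3. Proposed Launch late is best. ✓
Firm B (product quality strong), facing Launch early: Launch early gives 13, Launch late gives 12. Proposed Launch early is best. ✓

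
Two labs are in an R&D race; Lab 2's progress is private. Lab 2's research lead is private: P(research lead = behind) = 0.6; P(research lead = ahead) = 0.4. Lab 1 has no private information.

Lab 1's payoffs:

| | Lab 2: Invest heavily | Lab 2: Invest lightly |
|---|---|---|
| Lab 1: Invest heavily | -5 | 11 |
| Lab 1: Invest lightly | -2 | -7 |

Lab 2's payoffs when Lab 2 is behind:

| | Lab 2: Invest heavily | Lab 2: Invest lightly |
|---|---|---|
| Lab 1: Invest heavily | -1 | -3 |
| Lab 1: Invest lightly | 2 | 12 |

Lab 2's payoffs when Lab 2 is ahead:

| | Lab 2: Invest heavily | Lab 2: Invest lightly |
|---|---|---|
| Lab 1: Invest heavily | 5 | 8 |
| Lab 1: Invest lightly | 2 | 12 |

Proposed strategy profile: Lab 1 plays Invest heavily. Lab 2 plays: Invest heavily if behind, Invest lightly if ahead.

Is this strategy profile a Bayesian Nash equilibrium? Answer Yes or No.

A profile is a BNE iff every type of every player is best-responding given beliefs about the other side.
Lab 1 plays Invest heavily: E[Invest heavily] = 0.6·(-5) + 0.4·(11) = 1.4; E[Invest lightly] = -4. Best-responding. ✓
Lab 2 (research lead behind), facing Invest heavily: Invest heavily gives -1, Invest lightly gives -3. Proposed Invest heavily is best. ✓
Lab 2 (research lead ahead), facing Invest heavily: Invest heavily gives 5, Invest lightly gives 8. Proposed Invest lightly is best. ✓

Yes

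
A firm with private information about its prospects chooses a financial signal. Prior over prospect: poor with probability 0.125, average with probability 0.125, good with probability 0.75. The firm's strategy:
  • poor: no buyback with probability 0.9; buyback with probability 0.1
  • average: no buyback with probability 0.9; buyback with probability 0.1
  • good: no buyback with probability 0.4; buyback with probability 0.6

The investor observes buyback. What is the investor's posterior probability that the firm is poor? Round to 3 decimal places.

P(buyback) = 0.125·0.1 + 0.125·0.1 + 0.75·0.6 = 0.475
P(poor | buyback) = (0.125·0.1) / 0.475 = 0.0125 / 0.475 = 0.0263158

0.026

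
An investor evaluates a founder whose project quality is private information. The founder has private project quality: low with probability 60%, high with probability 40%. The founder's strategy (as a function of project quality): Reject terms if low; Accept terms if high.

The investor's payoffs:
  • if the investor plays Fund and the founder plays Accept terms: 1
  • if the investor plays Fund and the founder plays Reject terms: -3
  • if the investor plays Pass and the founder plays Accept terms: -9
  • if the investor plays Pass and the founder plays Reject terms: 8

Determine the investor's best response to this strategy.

Compute the investor's expected payoff for each action, taking the expectation over the founder's type.
E[Fund] = 0.6·(-3) + 0.4·(1) = -1.4
E[Pass] = 0.6·(8) + 0.4·(-9) = 1.2
Best response: Pass (1.2 is the largest).

Pass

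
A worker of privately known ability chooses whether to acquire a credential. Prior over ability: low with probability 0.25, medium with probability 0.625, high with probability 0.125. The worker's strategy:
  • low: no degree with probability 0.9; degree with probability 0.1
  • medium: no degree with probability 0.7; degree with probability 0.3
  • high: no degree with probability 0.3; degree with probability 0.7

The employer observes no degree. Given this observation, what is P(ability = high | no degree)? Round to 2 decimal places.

0.05

P(no degree) = 0.25·0.9 + 0.625·0.7 + 0.125·0.3 = 0.7
P(high | no degree) = (0.125·0.3) / 0.7 = 0.0375 / 0.7 = 0.0535714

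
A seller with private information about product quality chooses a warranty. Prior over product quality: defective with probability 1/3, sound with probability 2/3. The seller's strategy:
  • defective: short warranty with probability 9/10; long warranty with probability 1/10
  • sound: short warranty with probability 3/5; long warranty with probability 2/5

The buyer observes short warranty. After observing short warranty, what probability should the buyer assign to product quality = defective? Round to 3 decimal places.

P(short warranty) = (1/3)·(9/10) + (2/3)·(3/5) = 7/10
P(defective | short warranty) = ((1/3)·(9/10)) / (7/10) = (3/10) / (7/10) = 3/7

0.429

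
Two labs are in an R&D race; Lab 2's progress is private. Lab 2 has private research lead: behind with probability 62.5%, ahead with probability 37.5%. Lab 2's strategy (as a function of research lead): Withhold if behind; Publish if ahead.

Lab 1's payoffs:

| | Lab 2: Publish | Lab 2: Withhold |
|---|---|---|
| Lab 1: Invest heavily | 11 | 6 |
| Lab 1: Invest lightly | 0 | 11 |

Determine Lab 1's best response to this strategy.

E[Invest heavily] = 0.625·(6) + 0.375·(11) = 7.875
E[Invest lightly] = 0.625·(11) + 0.375·(0) = 6.875
Best response: Invest heavily (7.875 is the largest).

Invest heavily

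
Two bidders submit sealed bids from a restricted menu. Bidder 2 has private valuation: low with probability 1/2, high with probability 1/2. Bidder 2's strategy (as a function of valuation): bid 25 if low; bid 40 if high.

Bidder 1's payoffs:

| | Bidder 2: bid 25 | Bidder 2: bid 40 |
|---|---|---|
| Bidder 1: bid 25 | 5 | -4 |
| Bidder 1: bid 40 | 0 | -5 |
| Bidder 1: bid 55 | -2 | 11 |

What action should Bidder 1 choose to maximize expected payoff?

Compute Bidder 1's expected payoff for each action, taking the expectation over Bidder 2's type.
E[bid 25] = 1/2·(5) + 1/2·(-4) = 1/2
E[bid 40] = 1/2·(0) + 1/2·(-5) = -5/2
E[bid 55] = 1/2·(-2) + 1/2·(11) = 9/2
Best response: bid 55 (9/2 is the largest).

bid 55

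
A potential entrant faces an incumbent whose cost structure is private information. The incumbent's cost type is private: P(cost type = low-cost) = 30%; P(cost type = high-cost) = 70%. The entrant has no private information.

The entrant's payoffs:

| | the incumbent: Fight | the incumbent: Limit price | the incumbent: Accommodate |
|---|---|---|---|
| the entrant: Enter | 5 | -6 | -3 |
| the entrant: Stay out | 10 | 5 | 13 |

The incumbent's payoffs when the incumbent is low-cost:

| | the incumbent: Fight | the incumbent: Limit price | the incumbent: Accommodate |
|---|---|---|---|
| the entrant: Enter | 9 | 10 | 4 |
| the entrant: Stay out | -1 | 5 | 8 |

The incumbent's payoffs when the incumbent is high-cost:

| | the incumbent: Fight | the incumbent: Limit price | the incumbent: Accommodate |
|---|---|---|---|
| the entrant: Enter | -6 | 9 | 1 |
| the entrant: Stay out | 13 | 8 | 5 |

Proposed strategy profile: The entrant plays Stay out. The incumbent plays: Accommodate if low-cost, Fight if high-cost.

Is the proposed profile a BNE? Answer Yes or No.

Yes

The entrant plays Stay out: E[Stay out] = 0.3·(13) + 0.7·(10) = 10.9; E[Enter] = 2.6. Best-responding. ✓
The incumbent (cost type low-cost), facing Stay out: Fight gives -1, Limit price gives 5, Accommodate gives 8. Proposed Accommodate is best. ✓
The incumbent (cost type high-cost), facing Stay out: Fight gives 13, Limit price gives 8, Accommodate gives 5. Proposed Fight is best. ✓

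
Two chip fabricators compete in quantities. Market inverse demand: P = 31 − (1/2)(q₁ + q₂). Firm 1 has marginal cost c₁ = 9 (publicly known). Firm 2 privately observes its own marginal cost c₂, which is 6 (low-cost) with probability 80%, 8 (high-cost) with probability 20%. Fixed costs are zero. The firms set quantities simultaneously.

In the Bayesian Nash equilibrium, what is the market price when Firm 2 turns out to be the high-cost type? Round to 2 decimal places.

16.27

Type-c best response for Firm 2: q₂(c) = (31 − c) − q₁/2.
Firm 1 maximizes expected profit; its first-order condition is 31 − q₁ − (1/2)E[q₂] − 9 = 0.
Substituting E[q₂] and solving: E[c₂] = 6.4, so q₁ = (31 − 2·9 + 6.4)/(3/2) = 12.9333.
q₂(high-cost) = 16.5333, so P = 31 − (1/2)·(12.9333 + 16.5333) = 16.2667.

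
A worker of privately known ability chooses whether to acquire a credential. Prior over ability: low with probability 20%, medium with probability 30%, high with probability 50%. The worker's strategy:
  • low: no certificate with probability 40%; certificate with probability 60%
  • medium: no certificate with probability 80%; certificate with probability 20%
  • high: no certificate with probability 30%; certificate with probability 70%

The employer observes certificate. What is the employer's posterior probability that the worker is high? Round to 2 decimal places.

Apply Bayes' rule using the sender's strategy as the likelihood.
P(certificate) = 0.2·0.6 + 0.3·0.2 + 0.5·0.7 = 0.53
P(high | certificate) = (0.5·0.7) / 0.53 = 0.35 / 0.53 = 0.660377

0.66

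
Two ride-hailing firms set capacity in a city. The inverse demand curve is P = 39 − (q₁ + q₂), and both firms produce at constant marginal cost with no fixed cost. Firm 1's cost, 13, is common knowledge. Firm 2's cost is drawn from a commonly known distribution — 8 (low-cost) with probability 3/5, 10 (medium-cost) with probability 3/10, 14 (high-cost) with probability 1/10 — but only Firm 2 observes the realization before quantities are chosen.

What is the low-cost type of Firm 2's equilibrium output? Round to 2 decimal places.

Firm 2 with cost c maximizes (39 − (q₁+q₂) − c)·q₂, giving q₂(c) = (39 − c − q₁)/2.
E[c₂] = 3/5·8 + 3/10·10 + 1/10·14 = 9.2
Firm 1's FOC against E[q₂] yields q₁ = (39 − 2·13 + E[c₂])/3 = (39 − 26 + 9.2)/3 = 7.4.
q₂(low-cost) = (39 − 8 − 7.4)/2 = 11.8.

11.80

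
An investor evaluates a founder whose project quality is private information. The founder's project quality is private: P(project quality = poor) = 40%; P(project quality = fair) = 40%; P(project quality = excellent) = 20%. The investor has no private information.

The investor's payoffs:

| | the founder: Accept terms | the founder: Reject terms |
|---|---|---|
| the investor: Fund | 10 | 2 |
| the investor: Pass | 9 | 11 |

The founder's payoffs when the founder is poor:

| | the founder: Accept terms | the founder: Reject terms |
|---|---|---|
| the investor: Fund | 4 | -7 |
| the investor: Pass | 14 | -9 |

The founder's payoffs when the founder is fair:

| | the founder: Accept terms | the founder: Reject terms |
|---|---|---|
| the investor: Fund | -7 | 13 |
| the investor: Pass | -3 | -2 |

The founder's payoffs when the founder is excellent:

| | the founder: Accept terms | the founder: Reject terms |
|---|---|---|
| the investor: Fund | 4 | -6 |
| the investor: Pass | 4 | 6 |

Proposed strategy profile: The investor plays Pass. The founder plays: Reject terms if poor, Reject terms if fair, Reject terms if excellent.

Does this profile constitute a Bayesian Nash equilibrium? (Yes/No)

The investor plays Pass: E[Pass] = 0.4·(11) + 0.4·(11) + 0.2·(11) = 11; E[Fund] = 2. Best-responding. ✓
The founder (project quality poor), facing Pass: Accept terms gives 14, Reject terms gives -9. Proposed Reject terms is not best — profitable deviation exists. ✗
The founder (project quality fair), facing Pass: Accept terms gives -3, Reject terms gives -2. Proposed Reject terms is best. ✓
The founder (project quality excellent), facing Pass: Accept terms gives 4, Reject terms gives 6. Proposed Reject terms is best. ✓

No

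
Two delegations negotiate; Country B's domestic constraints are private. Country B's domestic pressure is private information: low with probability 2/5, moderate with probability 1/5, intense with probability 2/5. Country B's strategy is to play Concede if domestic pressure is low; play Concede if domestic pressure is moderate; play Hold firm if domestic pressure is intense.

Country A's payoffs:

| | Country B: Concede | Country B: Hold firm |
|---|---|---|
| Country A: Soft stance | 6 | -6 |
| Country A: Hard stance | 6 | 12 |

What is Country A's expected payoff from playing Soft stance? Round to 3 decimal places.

1.200

E[Soft stance] = 2/5·6 + 1/5·6 + 2/5·(-6) = 12/5 + 6/5 + (-12/5) = 6/5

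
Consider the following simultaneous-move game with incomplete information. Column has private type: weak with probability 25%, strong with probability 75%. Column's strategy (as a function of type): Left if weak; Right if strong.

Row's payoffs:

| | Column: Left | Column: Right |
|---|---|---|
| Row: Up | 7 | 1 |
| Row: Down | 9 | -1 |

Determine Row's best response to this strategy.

Up

E[Up] = 0.25·(7) + 0.75·(1) = 2.5
E[Down] = 0.25·(9) + 0.75·(-1) = 1.5
Best response: Up (2.5 is the largest).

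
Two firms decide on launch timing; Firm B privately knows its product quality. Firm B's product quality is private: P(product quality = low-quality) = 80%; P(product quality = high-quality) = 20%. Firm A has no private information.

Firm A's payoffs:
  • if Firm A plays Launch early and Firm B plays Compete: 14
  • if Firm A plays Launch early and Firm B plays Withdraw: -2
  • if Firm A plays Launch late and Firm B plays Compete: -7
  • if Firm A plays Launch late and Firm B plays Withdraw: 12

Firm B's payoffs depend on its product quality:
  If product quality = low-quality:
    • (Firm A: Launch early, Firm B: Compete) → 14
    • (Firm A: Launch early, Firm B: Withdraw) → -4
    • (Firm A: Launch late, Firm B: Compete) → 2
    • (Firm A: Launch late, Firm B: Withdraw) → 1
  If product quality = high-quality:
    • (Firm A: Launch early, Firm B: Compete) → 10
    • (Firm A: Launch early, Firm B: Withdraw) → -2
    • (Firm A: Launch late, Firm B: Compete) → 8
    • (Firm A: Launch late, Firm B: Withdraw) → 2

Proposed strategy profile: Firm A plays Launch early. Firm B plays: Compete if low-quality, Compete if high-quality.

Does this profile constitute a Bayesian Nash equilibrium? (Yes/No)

Yes

Firm A plays Launch early: E[Launch early] = 0.8·(14) + 0.2·(14) = 14; E[Launch late] = -7. Best-responding. ✓
Firm B (product quality low-quality), facing Launch early: Compete gives 14, Withdraw gives -4. Proposed Compete is best. ✓
Firm B (product quality high-quality), facing Launch early: Compete gives 10, Withdraw gives -2. Proposed Compete is best. ✓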